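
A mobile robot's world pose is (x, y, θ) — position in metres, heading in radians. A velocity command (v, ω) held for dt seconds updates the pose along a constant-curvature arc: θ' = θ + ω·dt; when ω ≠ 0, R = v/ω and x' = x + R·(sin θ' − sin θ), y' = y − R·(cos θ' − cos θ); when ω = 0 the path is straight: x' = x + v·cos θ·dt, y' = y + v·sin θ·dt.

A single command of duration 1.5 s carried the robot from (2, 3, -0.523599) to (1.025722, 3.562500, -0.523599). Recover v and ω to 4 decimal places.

Δθ = -0.523599 − -0.523599 = 0.000000
ω = Δθ/dt = 0.000000/1.5 = 0.0000
ω = 0 → v = (Δx·cos θ + Δy·sin θ)/dt = -0.7500

v = -0.7500, ω = 0.0000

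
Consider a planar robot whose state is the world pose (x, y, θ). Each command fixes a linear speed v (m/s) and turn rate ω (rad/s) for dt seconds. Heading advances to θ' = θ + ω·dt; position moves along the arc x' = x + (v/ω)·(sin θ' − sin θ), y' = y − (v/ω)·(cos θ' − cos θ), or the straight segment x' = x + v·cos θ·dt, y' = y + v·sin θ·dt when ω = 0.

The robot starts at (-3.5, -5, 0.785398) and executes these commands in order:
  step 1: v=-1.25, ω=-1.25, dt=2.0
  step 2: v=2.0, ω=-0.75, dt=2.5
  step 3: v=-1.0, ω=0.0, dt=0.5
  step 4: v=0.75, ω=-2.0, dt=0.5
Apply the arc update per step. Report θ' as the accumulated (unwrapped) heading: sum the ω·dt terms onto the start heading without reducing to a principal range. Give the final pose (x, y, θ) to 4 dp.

(-8.7501, -6.0954, -4.5896)

step 1: θ'=-1.7146 (R=1.0000) → pose (-5.1968, -4.1496, -1.7146)
step 2: θ'=-3.5896 (R=-2.6667) → pose (-8.9911, -6.1709, -3.5896)
step 3: θ'=-3.5896 (straight) → pose (-8.5404, -6.3875, -3.5896)
step 4: θ'=-4.5896 (R=-0.3750) → pose (-8.7501, -6.0954, -4.5896)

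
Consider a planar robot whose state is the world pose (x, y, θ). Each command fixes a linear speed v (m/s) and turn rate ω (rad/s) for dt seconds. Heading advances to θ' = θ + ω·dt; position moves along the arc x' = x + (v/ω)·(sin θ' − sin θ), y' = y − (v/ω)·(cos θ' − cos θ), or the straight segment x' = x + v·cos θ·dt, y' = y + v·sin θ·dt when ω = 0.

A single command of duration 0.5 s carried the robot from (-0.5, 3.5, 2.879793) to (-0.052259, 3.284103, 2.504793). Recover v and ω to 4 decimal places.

Δθ = 2.504793 − 2.879793 = -0.375000
ω = Δθ/dt = -0.375000/0.5 = -0.7500
R = Δx/(sin θ' − sin θ) = 1.3333
v = R·ω = 1.3333·-0.7500 = -1.0000

v = -1.0000, ω = -0.7500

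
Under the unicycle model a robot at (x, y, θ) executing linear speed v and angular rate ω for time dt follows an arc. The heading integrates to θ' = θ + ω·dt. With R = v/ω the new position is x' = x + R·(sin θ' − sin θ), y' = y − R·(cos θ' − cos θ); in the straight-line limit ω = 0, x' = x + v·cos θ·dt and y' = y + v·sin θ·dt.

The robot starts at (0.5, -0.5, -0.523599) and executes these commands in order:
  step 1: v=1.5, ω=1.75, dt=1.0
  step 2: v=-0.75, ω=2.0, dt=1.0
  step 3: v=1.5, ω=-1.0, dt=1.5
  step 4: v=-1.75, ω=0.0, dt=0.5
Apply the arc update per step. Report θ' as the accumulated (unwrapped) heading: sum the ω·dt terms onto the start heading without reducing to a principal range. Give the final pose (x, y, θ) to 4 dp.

(0.6468, -0.1496, 1.7264)

step 1: θ'=1.2264 (R=0.8571) → pose (1.7354, -0.0471, 1.2264)
step 2: θ'=3.2264 (R=-0.3750) → pose (2.1201, -0.5474, 3.2264)
step 3: θ'=1.7264 (R=-1.5000) → pose (0.5112, 0.7148, 1.7264)
step 4: θ'=1.7264 (straight) → pose (0.6468, -0.1496, 1.7264)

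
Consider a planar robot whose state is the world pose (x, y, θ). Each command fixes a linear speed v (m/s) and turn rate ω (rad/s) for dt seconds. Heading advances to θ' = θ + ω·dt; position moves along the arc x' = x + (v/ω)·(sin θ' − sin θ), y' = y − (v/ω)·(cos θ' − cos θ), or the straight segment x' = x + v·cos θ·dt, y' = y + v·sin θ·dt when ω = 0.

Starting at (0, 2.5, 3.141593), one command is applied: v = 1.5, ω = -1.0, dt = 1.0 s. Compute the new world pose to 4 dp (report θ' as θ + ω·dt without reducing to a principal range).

(-1.2622, 3.1895, 2.1416)

θ' = 3.1416 + -1.0·1.0 = 2.1416
R = v/ω = 1.5/-1.0 = -1.5000
x' = 0 + -1.5000·(sin 2.1416 − sin 3.1416) = -1.2622
y' = 2.5 − -1.5000·(cos 2.1416 − cos 3.1416) = 3.1895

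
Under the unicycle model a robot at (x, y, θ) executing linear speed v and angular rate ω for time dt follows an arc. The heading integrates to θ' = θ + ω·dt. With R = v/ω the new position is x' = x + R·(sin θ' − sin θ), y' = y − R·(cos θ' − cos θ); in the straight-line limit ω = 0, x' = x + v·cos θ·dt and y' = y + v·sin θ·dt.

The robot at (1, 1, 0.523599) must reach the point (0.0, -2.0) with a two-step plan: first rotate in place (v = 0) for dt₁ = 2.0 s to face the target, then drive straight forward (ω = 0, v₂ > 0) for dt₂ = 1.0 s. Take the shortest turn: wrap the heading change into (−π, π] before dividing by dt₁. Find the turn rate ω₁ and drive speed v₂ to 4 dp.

ω₁ = -1.2081, v₂ = 3.1623

heading to target = atan2(-2−1, 0−1) = -1.8925
Δθ = wrap(-1.8925 − 0.5236) = -2.4161; ω₁ = Δθ/dt₁ = -1.2081
distance = √((0−1)² + (-2−1)²) = 3.1623; v₂ = distance/dt₂ = 3.1623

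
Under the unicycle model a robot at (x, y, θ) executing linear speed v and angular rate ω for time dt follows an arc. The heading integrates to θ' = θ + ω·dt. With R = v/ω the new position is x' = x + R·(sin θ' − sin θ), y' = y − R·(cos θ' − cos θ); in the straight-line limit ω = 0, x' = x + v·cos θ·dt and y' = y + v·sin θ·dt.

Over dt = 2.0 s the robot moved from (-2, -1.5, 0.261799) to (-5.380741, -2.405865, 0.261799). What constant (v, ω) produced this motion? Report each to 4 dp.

Δθ = 0.261799 − 0.261799 = 0.000000
ω = Δθ/dt = 0.000000/2.0 = 0.0000
ω = 0 → v = (Δx·cos θ + Δy·sin θ)/dt = -1.7500

v = -1.7500, ω = 0.0000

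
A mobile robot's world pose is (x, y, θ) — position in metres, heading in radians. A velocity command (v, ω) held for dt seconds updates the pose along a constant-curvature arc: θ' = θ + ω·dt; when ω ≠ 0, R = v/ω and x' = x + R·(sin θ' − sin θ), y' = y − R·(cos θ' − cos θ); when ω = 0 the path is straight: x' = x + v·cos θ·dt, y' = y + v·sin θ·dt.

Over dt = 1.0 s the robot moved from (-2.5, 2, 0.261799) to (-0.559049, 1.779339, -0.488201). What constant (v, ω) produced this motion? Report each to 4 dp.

Δθ = -0.488201 − 0.261799 = -0.750000
ω = Δθ/dt = -0.750000/1.0 = -0.7500
R = Δx/(sin θ' − sin θ) = -2.6667
v = R·ω = -2.6667·-0.7500 = 2.0000

v = 2.0000, ω = -0.7500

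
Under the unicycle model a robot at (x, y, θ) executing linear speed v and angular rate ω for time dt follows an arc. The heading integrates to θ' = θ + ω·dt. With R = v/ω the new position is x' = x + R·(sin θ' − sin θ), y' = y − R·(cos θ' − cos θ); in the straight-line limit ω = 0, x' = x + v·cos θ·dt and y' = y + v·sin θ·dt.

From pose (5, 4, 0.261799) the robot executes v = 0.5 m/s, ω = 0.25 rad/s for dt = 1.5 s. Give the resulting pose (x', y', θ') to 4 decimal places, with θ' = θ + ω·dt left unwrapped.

θ' = 0.2618 + 0.25·1.5 = 0.6368
R = v/ω = 0.5/0.25 = 2.0000
x' = 5 + 2.0000·(sin 0.6368 − sin 0.2618) = 5.6716
y' = 4 − 2.0000·(cos 0.6368 − cos 0.2618) = 4.3238

(5.6716, 4.3238, 0.6368)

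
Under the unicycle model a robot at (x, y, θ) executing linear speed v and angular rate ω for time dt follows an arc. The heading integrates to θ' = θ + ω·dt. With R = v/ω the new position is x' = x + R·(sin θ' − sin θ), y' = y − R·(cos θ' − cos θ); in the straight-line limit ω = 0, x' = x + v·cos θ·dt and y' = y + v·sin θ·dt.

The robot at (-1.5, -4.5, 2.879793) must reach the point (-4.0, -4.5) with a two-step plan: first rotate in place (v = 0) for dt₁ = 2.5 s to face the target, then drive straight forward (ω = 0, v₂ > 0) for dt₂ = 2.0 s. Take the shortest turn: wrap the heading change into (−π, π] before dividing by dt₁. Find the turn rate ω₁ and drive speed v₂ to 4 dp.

heading to target = atan2(-4.5−-4.5, -4−-1.5) = 3.1416
Δθ = wrap(3.1416 − 2.8798) = 0.2618; ω₁ = Δθ/dt₁ = 0.1047
distance = √((-4−-1.5)² + (-4.5−-4.5)²) = 2.5000; v₂ = distance/dt₂ = 1.2500

ω₁ = 0.1047, v₂ = 1.2500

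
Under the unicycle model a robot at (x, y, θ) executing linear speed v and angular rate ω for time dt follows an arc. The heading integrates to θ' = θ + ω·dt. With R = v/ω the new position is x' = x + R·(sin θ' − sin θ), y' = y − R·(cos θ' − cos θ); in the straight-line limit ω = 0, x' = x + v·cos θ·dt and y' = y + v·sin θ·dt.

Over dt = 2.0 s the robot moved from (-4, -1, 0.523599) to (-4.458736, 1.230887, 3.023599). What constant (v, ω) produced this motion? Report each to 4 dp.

v = 1.5000, ω = 1.2500

Δθ = 3.023599 − 0.523599 = 2.500000
ω = Δθ/dt = 2.500000/2.0 = 1.2500
R = −Δy/(cos θ' − cos θ) = 1.2000
v = R·ω = 1.2000·1.2500 = 1.5000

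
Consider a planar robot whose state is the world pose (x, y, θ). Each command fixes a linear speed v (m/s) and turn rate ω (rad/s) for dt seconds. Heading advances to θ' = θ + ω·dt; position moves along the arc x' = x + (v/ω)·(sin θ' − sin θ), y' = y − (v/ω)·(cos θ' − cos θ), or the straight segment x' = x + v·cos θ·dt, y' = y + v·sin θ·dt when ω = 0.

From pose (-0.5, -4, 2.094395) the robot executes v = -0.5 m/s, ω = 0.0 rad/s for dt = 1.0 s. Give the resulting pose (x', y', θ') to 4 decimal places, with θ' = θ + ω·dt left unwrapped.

(-0.2500, -4.4330, 2.0944)

θ' = 2.0944 + 0.0·1.0 = 2.0944
ω = 0 → straight: x' = -0.5 + -0.5·cos(2.0944)·1.0 = -0.2500
y' = -4 + -0.5·sin(2.0944)·1.0 = -4.4330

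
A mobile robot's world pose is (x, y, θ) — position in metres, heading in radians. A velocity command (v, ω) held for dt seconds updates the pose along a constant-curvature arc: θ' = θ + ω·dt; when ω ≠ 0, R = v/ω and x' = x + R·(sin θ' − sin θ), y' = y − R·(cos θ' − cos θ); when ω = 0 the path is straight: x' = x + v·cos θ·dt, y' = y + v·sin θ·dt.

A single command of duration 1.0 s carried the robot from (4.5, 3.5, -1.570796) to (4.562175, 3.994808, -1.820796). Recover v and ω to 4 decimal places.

v = -0.5000, ω = -0.2500

Δθ = -1.820796 − -1.570796 = -0.250000
ω = Δθ/dt = -0.250000/1.0 = -0.2500
R = −Δy/(cos θ' − cos θ) = 2.0000
v = R·ω = 2.0000·-0.2500 = -0.5000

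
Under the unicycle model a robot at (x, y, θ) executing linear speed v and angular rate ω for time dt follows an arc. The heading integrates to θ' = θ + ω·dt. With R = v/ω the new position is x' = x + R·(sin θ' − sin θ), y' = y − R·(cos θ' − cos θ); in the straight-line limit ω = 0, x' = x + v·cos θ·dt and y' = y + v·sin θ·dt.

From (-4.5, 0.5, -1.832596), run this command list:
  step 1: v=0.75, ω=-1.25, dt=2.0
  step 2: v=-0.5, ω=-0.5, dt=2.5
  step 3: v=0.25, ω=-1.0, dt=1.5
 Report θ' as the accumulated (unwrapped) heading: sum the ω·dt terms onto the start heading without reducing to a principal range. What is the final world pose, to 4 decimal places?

(-5.5805, -0.7192, -7.0826)

step 1: θ'=-4.3326 (R=-0.6000) → pose (-5.6368, 0.4329, -4.3326)
step 2: θ'=-5.5826 (R=1.0000) → pose (-5.9209, -0.7023, -5.5826)
step 3: θ'=-7.0826 (R=-0.2500) → pose (-5.5805, -0.7192, -7.0826)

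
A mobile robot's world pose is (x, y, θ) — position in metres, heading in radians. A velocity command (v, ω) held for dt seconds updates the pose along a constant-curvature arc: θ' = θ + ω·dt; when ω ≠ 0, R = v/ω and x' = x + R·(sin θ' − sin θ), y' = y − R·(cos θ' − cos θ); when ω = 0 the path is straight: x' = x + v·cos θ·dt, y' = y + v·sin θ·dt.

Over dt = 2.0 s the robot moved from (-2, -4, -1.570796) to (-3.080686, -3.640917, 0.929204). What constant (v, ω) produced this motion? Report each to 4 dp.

Δθ = 0.929204 − -1.570796 = 2.500000
ω = Δθ/dt = 2.500000/2.0 = 1.2500
R = Δx/(sin θ' − sin θ) = -0.6000
v = R·ω = -0.6000·1.2500 = -0.7500

v = -0.7500, ω = 1.2500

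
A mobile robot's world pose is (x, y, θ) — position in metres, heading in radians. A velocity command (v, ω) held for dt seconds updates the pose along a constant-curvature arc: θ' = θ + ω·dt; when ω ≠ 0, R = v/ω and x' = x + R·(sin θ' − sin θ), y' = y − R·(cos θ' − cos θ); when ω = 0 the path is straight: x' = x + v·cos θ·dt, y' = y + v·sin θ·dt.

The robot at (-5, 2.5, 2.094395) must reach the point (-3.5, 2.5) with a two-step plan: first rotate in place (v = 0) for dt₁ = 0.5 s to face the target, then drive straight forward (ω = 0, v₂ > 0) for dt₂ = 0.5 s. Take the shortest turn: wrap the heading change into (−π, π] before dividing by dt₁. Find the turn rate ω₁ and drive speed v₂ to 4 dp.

heading to target = atan2(2.5−2.5, -3.5−-5) = 0.0000
Δθ = wrap(0.0000 − 2.0944) = -2.0944; ω₁ = Δθ/dt₁ = -4.1888
distance = √((-3.5−-5)² + (2.5−2.5)²) = 1.5000; v₂ = distance/dt₂ = 3.0000

ω₁ = -4.1888, v₂ = 3.0000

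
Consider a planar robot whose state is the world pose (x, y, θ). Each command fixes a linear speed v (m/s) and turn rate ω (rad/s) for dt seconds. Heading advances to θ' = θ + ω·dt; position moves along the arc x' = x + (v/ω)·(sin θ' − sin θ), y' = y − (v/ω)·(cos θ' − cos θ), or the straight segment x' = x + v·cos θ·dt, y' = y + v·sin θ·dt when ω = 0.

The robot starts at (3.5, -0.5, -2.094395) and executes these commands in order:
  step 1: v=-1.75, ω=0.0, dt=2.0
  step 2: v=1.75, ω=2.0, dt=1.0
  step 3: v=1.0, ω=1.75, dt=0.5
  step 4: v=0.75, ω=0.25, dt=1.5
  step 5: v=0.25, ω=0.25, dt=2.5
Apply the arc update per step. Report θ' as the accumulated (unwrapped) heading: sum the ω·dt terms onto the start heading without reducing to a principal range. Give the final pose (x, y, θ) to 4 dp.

step 1: θ'=-2.0944 (straight) → pose (5.2500, 2.5311, -2.0944)
step 2: θ'=-0.0944 (R=0.8750) → pose (5.9253, 1.2225, -0.0944)
step 3: θ'=0.7806 (R=0.5714) → pose (6.3813, 1.3854, 0.7806)
step 4: θ'=1.1556 (R=3.0000) → pose (7.0153, 2.3067, 1.1556)
step 5: θ'=1.7806 (R=1.0000) → pose (7.0783, 2.9184, 1.7806)

(7.0783, 2.9184, 1.7806)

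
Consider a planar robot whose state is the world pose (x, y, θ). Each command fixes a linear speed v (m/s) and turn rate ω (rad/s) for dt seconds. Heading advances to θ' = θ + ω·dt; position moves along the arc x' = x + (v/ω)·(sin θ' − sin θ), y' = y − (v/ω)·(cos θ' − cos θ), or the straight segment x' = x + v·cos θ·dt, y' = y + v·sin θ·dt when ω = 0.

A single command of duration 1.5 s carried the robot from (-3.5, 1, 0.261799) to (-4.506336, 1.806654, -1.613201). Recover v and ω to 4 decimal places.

v = -1.0000, ω = -1.2500

Δθ = -1.613201 − 0.261799 = -1.875000
ω = Δθ/dt = -1.875000/1.5 = -1.2500
R = Δx/(sin θ' − sin θ) = 0.8000
v = R·ω = 0.8000·-1.2500 = -1.0000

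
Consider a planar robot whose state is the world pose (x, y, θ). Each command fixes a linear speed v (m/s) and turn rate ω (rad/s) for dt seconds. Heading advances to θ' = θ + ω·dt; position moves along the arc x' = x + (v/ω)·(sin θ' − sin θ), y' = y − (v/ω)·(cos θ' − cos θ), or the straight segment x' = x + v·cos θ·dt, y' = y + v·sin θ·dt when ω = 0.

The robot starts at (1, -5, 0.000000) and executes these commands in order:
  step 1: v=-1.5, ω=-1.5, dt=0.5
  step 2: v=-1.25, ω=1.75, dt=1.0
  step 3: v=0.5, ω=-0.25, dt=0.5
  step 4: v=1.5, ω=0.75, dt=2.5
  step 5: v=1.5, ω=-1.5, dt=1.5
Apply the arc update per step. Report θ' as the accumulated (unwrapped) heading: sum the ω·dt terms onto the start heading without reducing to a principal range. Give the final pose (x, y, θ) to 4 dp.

step 1: θ'=-0.7500 (R=1.0000) → pose (0.3184, -4.7317, -0.7500)
step 2: θ'=1.0000 (R=-0.7143) → pose (-0.7696, -4.8684, 1.0000)
step 3: θ'=0.8750 (R=-2.0000) → pose (-0.6217, -4.6670, 0.8750)
step 4: θ'=2.7500 (R=2.0000) → pose (-1.3935, -1.5364, 2.7500)
step 5: θ'=0.5000 (R=-1.0000) → pose (-1.4912, 0.2655, 0.5000)

(-1.4912, 0.2655, 0.5000)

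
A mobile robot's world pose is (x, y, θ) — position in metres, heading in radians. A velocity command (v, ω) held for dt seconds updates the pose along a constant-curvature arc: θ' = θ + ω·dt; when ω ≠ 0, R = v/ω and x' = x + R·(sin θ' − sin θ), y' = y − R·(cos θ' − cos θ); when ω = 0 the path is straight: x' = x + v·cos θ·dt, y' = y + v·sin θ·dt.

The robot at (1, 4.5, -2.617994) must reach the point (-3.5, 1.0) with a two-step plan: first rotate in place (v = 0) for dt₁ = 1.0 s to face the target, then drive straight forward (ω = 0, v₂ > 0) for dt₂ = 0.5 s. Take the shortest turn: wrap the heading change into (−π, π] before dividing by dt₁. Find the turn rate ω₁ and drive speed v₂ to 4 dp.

ω₁ = 0.1374, v₂ = 11.4018

heading to target = atan2(1−4.5, -3.5−1) = -2.4805
Δθ = wrap(-2.4805 − -2.6180) = 0.1374; ω₁ = Δθ/dt₁ = 0.1374
distance = √((-3.5−1)² + (1−4.5)²) = 5.7009; v₂ = distance/dt₂ = 11.4018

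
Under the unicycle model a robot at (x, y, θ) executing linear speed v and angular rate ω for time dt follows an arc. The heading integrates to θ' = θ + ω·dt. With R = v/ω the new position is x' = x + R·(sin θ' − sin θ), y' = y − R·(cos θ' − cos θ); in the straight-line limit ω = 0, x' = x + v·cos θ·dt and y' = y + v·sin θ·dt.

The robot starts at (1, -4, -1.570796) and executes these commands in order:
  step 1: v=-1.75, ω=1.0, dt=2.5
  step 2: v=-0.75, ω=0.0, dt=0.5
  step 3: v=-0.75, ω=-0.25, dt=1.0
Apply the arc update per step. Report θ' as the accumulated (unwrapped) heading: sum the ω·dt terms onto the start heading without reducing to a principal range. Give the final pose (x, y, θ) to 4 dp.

step 1: θ'=0.9292 (R=-1.7500) → pose (-2.1520, -2.9527, 0.9292)
step 2: θ'=0.9292 (straight) → pose (-2.3764, -3.2531, 0.9292)
step 3: θ'=0.6792 (R=3.0000) → pose (-2.8953, -3.7919, 0.6792)

(-2.8953, -3.7919, 0.6792)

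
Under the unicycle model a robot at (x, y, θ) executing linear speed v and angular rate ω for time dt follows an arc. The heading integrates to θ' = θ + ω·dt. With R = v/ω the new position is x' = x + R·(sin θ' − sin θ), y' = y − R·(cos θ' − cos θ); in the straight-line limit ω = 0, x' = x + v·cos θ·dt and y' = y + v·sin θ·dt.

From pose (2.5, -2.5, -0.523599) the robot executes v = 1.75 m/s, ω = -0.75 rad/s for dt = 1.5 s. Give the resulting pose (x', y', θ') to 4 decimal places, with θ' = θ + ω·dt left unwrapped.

θ' = -0.5236 + -0.75·1.5 = -1.6486
R = v/ω = 1.75/-0.75 = -2.3333
x' = 2.5 + -2.3333·(sin -1.6486 − sin -0.5236) = 3.6596
y' = -2.5 − -2.3333·(cos -1.6486 − cos -0.5236) = -4.7021

(3.6596, -4.7021, -1.6486)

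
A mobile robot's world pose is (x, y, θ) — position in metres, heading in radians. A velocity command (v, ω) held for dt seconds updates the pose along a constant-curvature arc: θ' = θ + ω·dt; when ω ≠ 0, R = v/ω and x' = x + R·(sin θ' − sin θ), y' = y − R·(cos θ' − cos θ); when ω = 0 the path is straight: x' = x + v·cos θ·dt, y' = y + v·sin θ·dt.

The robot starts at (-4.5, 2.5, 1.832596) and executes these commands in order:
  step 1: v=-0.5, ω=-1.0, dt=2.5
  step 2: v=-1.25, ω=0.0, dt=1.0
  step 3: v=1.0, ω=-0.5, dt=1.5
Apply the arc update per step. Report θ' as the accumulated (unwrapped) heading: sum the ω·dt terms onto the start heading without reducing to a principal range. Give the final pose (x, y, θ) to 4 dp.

step 1: θ'=-0.6674 (R=0.5000) → pose (-5.2924, 1.9779, -0.6674)
step 2: θ'=-0.6674 (straight) → pose (-6.2742, 2.7516, -0.6674)
step 3: θ'=-1.4174 (R=-2.0000) → pose (-5.5356, 1.4863, -1.4174)

(-5.5356, 1.4863, -1.4174)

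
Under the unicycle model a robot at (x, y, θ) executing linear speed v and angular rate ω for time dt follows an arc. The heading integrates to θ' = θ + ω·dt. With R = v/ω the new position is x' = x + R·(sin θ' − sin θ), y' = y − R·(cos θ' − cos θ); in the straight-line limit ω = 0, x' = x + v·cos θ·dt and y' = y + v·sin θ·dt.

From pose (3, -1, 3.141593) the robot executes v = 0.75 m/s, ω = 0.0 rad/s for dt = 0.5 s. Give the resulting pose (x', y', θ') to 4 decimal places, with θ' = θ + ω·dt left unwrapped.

(2.6250, -1.0000, 3.1416)

θ' = 3.1416 + 0.0·0.5 = 3.1416
ω = 0 → straight: x' = 3 + 0.75·cos(3.1416)·0.5 = 2.6250
y' = -1 + 0.75·sin(3.1416)·0.5 = -1.0000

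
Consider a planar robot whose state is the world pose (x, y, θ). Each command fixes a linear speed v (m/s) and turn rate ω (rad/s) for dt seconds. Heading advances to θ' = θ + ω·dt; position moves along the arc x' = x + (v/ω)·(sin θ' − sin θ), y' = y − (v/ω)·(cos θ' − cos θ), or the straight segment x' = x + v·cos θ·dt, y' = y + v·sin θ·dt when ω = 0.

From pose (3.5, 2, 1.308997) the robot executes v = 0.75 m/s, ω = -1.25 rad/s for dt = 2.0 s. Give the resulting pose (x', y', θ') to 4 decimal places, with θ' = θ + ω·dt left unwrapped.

(4.6368, 2.0671, -1.1910)

θ' = 1.3090 + -1.25·2.0 = -1.1910
R = v/ω = 0.75/-1.25 = -0.6000
x' = 3.5 + -0.6000·(sin -1.1910 − sin 1.3090) = 4.6368
y' = 2 − -0.6000·(cos -1.1910 − cos 1.3090) = 2.0671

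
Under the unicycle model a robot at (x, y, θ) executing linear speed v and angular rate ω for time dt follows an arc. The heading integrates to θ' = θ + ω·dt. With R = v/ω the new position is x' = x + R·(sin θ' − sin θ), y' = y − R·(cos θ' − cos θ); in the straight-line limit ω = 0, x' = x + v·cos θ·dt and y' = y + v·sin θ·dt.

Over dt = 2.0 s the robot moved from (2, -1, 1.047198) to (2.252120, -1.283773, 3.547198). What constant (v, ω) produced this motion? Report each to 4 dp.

Δθ = 3.547198 − 1.047198 = 2.500000
ω = Δθ/dt = 2.500000/2.0 = 1.2500
R = −Δy/(cos θ' − cos θ) = -0.2000
v = R·ω = -0.2000·1.2500 = -0.2500

v = -0.2500, ω = 1.2500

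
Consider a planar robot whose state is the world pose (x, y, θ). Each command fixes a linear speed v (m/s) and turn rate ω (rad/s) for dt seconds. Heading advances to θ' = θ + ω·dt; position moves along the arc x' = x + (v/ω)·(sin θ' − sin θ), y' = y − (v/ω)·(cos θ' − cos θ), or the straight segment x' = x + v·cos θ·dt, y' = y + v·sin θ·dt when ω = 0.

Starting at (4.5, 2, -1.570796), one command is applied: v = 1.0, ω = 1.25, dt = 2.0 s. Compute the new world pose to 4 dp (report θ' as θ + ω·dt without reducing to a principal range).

θ' = -1.5708 + 1.25·2.0 = 0.9292
R = v/ω = 1.0/1.25 = 0.8000
x' = 4.5 + 0.8000·(sin 0.9292 − sin -1.5708) = 5.9409
y' = 2 − 0.8000·(cos 0.9292 − cos -1.5708) = 1.5212

(5.9409, 1.5212, 0.9292)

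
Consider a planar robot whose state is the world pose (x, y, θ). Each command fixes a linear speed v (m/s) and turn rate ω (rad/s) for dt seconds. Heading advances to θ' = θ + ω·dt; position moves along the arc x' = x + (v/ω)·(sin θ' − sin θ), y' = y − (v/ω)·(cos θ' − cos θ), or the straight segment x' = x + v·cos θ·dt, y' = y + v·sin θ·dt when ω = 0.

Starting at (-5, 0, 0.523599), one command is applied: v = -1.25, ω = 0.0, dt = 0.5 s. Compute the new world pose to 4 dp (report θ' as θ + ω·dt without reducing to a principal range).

θ' = 0.5236 + 0.0·0.5 = 0.5236
ω = 0 → straight: x' = -5 + -1.25·cos(0.5236)·0.5 = -5.5413
y' = 0 + -1.25·sin(0.5236)·0.5 = -0.3125

(-5.5413, -0.3125, 0.5236)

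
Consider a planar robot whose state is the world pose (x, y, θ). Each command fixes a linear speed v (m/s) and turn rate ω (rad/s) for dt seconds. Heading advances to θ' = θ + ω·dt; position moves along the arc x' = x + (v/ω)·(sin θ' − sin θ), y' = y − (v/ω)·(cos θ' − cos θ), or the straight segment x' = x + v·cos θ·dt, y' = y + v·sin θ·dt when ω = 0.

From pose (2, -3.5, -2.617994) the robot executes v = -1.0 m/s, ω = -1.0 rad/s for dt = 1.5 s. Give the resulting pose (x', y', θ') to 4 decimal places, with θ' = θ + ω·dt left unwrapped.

θ' = -2.6180 + -1.0·1.5 = -4.1180
R = v/ω = -1.0/-1.0 = 1.0000
x' = 2 + 1.0000·(sin -4.1180 − sin -2.6180) = 3.3285
y' = -3.5 − 1.0000·(cos -4.1180 − cos -2.6180) = -3.8060

(3.3285, -3.8060, -4.1180)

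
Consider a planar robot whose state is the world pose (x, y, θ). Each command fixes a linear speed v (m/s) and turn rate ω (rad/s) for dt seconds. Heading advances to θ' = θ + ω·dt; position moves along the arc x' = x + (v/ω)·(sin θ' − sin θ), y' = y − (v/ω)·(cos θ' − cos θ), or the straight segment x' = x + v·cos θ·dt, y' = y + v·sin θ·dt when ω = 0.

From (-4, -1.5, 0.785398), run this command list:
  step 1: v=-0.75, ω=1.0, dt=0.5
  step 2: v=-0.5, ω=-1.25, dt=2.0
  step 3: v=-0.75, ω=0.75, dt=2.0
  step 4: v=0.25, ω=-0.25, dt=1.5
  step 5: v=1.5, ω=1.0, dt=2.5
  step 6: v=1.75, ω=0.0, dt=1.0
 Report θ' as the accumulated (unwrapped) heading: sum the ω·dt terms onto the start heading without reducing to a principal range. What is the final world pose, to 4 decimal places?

(-5.9626, 2.5804, 2.4104)

step 1: θ'=1.2854 (R=-0.7500) → pose (-4.1893, -1.8192, 1.2854)
step 2: θ'=-1.2146 (R=0.4000) → pose (-4.9480, -1.8460, -1.2146)
step 3: θ'=0.2854 (R=-1.0000) → pose (-6.1668, -1.2352, 0.2854)
step 4: θ'=-0.0896 (R=-1.0000) → pose (-5.7958, -1.1988, -0.0896)
step 5: θ'=2.4104 (R=1.5000) → pose (-4.6599, 1.4118, 2.4104)
step 6: θ'=2.4104 (straight) → pose (-5.9626, 2.5804, 2.4104)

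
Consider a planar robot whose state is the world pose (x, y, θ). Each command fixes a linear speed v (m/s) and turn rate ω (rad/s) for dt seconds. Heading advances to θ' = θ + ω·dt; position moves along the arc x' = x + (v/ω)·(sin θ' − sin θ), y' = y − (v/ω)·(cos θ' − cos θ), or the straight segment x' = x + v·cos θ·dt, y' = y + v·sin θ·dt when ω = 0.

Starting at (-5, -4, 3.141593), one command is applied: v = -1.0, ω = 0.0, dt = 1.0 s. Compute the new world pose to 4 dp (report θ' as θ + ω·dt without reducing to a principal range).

(-4.0000, -4.0000, 3.1416)

θ' = 3.1416 + 0.0·1.0 = 3.1416
ω = 0 → straight: x' = -5 + -1.0·cos(3.1416)·1.0 = -4.0000
y' = -4 + -1.0·sin(3.1416)·1.0 = -4.0000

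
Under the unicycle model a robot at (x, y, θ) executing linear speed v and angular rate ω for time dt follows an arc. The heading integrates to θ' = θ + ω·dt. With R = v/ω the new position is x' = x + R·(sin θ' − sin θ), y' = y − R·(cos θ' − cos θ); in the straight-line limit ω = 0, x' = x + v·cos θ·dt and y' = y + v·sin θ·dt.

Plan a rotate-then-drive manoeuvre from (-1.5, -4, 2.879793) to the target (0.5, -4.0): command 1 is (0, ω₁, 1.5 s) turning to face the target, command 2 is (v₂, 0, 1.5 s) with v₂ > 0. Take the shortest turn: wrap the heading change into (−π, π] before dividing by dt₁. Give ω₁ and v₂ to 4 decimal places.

ω₁ = -1.9199, v₂ = 1.3333

heading to target = atan2(-4−-4, 0.5−-1.5) = 0.0000
Δθ = wrap(0.0000 − 2.8798) = -2.8798; ω₁ = Δθ/dt₁ = -1.9199
distance = √((0.5−-1.5)² + (-4−-4)²) = 2.0000; v₂ = distance/dt₂ = 1.3333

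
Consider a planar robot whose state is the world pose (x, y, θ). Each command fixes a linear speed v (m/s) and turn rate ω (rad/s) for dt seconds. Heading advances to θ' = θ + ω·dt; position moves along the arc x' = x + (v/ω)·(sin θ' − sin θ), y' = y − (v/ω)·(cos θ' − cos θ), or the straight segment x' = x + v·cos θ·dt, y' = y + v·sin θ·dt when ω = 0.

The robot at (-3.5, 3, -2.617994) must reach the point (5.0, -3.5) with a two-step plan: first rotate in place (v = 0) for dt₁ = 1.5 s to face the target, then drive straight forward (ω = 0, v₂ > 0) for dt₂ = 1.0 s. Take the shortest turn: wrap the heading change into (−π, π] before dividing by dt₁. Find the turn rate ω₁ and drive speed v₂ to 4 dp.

ω₁ = 1.3101, v₂ = 10.7005

heading to target = atan2(-3.5−3, 5−-3.5) = -0.6528
Δθ = wrap(-0.6528 − -2.6180) = 1.9651; ω₁ = Δθ/dt₁ = 1.3101
distance = √((5−-3.5)² + (-3.5−3)²) = 10.7005; v₂ = distance/dt₂ = 10.7005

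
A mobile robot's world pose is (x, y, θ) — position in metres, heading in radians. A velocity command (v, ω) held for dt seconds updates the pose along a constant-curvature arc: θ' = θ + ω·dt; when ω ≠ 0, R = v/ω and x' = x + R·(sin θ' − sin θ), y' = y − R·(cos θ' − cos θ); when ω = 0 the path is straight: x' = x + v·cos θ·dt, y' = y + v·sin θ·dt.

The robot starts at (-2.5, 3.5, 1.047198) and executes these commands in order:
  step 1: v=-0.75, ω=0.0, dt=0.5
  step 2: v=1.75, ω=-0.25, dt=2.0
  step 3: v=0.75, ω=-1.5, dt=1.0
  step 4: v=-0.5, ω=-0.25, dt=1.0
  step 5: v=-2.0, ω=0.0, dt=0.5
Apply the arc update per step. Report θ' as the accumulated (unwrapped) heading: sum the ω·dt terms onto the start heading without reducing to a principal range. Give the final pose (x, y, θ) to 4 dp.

step 1: θ'=1.0472 (straight) → pose (-2.6875, 3.1752, 1.0472)
step 2: θ'=0.5472 (R=-7.0000) → pose (-0.2674, 5.6531, 0.5472)
step 3: θ'=-0.9528 (R=-0.5000) → pose (0.4003, 5.5159, -0.9528)
step 4: θ'=-1.2028 (R=2.0000) → pose (0.1643, 5.9552, -1.2028)
step 5: θ'=-1.2028 (straight) → pose (-0.1955, 6.8882, -1.2028)

(-0.1955, 6.8882, -1.2028)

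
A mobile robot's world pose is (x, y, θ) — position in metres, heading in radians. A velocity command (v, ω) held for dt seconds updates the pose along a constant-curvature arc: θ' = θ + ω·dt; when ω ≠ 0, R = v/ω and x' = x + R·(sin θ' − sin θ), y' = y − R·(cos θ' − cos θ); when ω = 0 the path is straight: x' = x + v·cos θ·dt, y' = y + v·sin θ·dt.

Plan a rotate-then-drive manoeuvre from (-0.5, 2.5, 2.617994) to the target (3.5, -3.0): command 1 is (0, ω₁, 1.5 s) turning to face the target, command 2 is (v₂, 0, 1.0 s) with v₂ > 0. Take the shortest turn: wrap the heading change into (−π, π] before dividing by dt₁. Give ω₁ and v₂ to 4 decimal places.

ω₁ = 1.8155, v₂ = 6.8007

heading to target = atan2(-3−2.5, 3.5−-0.5) = -0.9420
Δθ = wrap(-0.9420 − 2.6180) = 2.7232; ω₁ = Δθ/dt₁ = 1.8155
distance = √((3.5−-0.5)² + (-3−2.5)²) = 6.8007; v₂ = distance/dt₂ = 6.8007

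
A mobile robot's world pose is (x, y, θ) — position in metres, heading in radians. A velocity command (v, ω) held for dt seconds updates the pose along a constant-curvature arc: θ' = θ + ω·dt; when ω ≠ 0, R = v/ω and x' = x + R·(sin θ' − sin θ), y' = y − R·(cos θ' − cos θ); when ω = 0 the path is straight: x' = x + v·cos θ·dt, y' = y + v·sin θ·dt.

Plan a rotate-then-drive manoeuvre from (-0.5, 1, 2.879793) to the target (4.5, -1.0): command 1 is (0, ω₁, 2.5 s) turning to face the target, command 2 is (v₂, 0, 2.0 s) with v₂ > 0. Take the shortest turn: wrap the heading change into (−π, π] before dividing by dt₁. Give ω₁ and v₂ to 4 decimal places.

ω₁ = 1.2092, v₂ = 2.6926

heading to target = atan2(-1−1, 4.5−-0.5) = -0.3805
Δθ = wrap(-0.3805 − 2.8798) = 3.0229; ω₁ = Δθ/dt₁ = 1.2092
distance = √((4.5−-0.5)² + (-1−1)²) = 5.3852; v₂ = distance/dt₂ = 2.6926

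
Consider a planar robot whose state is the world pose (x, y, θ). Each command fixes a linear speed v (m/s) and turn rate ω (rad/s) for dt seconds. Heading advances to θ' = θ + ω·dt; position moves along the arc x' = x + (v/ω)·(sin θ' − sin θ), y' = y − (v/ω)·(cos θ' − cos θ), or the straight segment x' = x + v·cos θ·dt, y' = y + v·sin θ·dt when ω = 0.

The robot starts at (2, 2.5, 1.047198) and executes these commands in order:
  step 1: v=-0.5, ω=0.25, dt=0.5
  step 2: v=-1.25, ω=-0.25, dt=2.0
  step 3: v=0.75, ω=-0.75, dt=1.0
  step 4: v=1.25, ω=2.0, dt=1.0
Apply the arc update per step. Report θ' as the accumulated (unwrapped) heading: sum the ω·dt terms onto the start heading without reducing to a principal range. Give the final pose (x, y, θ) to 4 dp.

step 1: θ'=1.1722 (R=-2.0000) → pose (1.8888, 2.2763, 1.1722)
step 2: θ'=0.6722 (R=5.0000) → pose (0.3943, 0.3046, 0.6722)
step 3: θ'=-0.0778 (R=-1.0000) → pose (1.0948, 0.5191, -0.0778)
step 4: θ'=1.9222 (R=0.6250) → pose (1.7302, 1.3574, 1.9222)

(1.7302, 1.3574, 1.9222)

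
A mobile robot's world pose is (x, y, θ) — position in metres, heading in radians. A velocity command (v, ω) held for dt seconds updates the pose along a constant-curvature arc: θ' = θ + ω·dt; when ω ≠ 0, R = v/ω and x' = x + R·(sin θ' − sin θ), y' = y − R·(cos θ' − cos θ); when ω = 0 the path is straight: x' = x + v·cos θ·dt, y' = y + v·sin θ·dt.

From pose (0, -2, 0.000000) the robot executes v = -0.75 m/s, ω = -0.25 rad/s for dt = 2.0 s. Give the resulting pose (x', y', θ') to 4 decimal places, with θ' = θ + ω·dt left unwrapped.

θ' = 0.0000 + -0.25·2.0 = -0.5000
R = v/ω = -0.75/-0.25 = 3.0000
x' = 0 + 3.0000·(sin -0.5000 − sin 0.0000) = -1.4383
y' = -2 − 3.0000·(cos -0.5000 − cos 0.0000) = -1.6327

(-1.4383, -1.6327, -0.5000)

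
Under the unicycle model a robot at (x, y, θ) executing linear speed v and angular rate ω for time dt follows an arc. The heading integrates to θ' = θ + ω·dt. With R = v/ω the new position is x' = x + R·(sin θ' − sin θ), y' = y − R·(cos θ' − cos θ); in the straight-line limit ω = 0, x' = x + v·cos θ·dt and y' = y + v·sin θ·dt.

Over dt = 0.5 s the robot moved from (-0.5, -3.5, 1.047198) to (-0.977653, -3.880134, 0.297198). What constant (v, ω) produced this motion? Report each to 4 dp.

v = -1.2500, ω = -1.5000

Δθ = 0.297198 − 1.047198 = -0.750000
ω = Δθ/dt = -0.750000/0.5 = -1.5000
R = Δx/(sin θ' − sin θ) = 0.8333
v = R·ω = 0.8333·-1.5000 = -1.2500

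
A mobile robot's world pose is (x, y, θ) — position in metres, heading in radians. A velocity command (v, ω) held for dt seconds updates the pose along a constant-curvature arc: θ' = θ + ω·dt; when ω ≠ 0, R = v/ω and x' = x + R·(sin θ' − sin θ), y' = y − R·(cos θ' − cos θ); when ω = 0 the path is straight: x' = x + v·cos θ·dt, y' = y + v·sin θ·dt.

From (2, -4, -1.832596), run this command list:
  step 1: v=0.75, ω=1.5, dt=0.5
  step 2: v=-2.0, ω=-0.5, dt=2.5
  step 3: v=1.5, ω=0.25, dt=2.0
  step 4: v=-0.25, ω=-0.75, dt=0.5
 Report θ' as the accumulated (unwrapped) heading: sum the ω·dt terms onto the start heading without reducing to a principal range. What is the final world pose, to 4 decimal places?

(1.2797, -2.2034, -2.2076)

step 1: θ'=-1.0826 (R=0.5000) → pose (2.0414, -4.3639, -1.0826)
step 2: θ'=-2.3326 (R=4.0000) → pose (2.6797, 0.2731, -2.3326)
step 3: θ'=-1.8326 (R=6.0000) → pose (1.2257, -2.3153, -1.8326)
step 4: θ'=-2.2076 (R=0.3333) → pose (1.2797, -2.2034, -2.2076)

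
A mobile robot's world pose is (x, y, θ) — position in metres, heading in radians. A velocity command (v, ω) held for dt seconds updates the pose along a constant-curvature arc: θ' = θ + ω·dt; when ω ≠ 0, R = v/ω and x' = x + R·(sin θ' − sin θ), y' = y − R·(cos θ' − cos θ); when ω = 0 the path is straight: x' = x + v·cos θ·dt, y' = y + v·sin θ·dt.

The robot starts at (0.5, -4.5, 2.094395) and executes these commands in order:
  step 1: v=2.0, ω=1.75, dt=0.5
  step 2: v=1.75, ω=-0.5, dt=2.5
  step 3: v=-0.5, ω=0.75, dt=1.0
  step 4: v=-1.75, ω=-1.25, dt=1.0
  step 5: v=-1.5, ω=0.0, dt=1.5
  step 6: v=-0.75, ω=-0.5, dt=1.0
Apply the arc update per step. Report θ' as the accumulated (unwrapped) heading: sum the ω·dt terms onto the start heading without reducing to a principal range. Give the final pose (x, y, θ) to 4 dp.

(-3.6632, -5.7402, 0.7194)

step 1: θ'=2.9694 (R=1.1429) → pose (-0.2939, -3.9455, 2.9694)
step 2: θ'=1.7194 (R=-3.5000) → pose (-3.1556, -1.0154, 1.7194)
step 3: θ'=2.4694 (R=-0.6667) → pose (-2.9114, -1.4384, 2.4694)
step 4: θ'=1.2194 (R=1.4000) → pose (-2.4688, -3.0157, 1.2194)
step 5: θ'=1.2194 (straight) → pose (-3.2433, -5.1282, 1.2194)
step 6: θ'=0.7194 (R=1.5000) → pose (-3.6632, -5.7402, 0.7194)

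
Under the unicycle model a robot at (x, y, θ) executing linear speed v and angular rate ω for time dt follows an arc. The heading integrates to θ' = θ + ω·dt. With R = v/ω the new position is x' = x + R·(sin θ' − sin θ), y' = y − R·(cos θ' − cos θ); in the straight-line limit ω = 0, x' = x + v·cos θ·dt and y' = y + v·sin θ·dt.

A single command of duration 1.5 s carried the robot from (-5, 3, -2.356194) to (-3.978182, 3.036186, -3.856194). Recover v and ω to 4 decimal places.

v = -0.7500, ω = -1.0000

Δθ = -3.856194 − -2.356194 = -1.500000
ω = Δθ/dt = -1.500000/1.5 = -1.0000
R = Δx/(sin θ' − sin θ) = 0.7500
v = R·ω = 0.7500·-1.0000 = -0.7500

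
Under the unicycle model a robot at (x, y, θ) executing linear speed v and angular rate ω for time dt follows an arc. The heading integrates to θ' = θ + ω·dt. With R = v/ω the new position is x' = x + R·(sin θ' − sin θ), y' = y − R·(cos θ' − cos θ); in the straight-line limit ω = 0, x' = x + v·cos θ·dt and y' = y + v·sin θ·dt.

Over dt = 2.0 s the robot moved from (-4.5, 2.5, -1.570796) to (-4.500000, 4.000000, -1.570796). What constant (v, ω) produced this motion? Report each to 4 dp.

Δθ = -1.570796 − -1.570796 = 0.000000
ω = Δθ/dt = 0.000000/2.0 = 0.0000
ω = 0 → v = (Δx·cos θ + Δy·sin θ)/dt = -0.7500

v = -0.7500, ω = 0.0000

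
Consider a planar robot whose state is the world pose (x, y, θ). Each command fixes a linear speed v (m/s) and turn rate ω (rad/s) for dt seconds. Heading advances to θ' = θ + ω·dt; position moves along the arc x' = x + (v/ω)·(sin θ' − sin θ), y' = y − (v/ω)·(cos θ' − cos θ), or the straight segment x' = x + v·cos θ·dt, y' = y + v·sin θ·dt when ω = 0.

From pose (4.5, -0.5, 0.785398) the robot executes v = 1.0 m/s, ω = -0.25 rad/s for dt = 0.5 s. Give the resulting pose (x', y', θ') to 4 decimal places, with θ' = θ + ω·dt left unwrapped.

θ' = 0.7854 + -0.25·0.5 = 0.6604
R = v/ω = 1.0/-0.25 = -4.0000
x' = 4.5 + -4.0000·(sin 0.6604 − sin 0.7854) = 4.8747
y' = -0.5 − -4.0000·(cos 0.6604 − cos 0.7854) = -0.1694

(4.8747, -0.1694, 0.6604)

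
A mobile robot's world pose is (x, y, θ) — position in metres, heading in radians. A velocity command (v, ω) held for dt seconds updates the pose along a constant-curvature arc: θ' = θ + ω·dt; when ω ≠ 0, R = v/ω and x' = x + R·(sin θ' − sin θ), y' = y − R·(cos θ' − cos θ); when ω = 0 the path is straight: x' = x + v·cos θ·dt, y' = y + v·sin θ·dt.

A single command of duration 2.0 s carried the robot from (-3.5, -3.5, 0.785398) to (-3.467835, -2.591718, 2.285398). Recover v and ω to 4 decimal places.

Δθ = 2.285398 − 0.785398 = 1.500000
ω = Δθ/dt = 1.500000/2.0 = 0.7500
R = −Δy/(cos θ' − cos θ) = 0.6667
v = R·ω = 0.6667·0.7500 = 0.5000

v = 0.5000, ω = 0.7500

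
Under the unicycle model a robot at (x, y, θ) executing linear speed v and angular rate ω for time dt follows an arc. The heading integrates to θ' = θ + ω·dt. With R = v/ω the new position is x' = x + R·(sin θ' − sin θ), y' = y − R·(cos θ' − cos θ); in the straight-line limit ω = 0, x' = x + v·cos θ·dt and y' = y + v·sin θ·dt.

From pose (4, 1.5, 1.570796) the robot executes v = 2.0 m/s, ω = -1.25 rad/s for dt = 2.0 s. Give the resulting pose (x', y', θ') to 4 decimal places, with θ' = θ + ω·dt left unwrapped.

θ' = 1.5708 + -1.25·2.0 = -0.9292
R = v/ω = 2.0/-1.25 = -1.6000
x' = 4 + -1.6000·(sin -0.9292 − sin 1.5708) = 6.8818
y' = 1.5 − -1.6000·(cos -0.9292 − cos 1.5708) = 2.4576

(6.8818, 2.4576, -0.9292)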